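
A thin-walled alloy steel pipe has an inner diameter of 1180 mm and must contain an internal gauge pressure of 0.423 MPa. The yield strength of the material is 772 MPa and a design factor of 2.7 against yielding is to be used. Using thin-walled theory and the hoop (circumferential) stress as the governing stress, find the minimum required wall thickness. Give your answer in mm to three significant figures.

σ_allow = 772/2.7 = 285.9 MPa.
Hoop stress σ_h = pD/(2t), so t = pD/(2σ_allow) = 0.423×1180/(2×285.9) = 0.8728 mm.

t = 0.873 mm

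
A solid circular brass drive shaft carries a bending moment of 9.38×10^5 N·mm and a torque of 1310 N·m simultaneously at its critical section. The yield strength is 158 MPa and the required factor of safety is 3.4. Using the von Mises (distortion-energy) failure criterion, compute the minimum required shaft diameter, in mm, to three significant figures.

σ_allow = σ_y/n = 158/3.4 = 46.47 MPa.
For a solid shaft σ_b = 32M/(πd³) and τ = 16T/(πd³), so the von Mises stress is σ' = (16/πd³)·√(4M²+3T²).
√(4M²+3T²) = √(4×(938000)² + 3×(1.310×10^6)²) = 2.944×10^6 N·mm.
d³ = 16×2.944×10^6/(π×46.47) = 322700 mm³.
d = 68.59 mm.

d = 68.6 mm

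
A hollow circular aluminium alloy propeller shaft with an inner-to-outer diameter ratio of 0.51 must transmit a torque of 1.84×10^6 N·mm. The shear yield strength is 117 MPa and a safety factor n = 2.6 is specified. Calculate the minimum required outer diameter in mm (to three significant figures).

d_o = 60.7 mm

τ_allow = 117/2.6 = 45.00 MPa.
For a hollow shaft τ = 16T/[πd_o³(1−k⁴)] with k = 0.51, so 1−k⁴ = 0.9323.
d_o³ = 16T/[π τ_allow (1−k⁴)] = 16×1840000/(π×45.00×0.9323) = 223400 mm³.
d_o = 60.67 mm.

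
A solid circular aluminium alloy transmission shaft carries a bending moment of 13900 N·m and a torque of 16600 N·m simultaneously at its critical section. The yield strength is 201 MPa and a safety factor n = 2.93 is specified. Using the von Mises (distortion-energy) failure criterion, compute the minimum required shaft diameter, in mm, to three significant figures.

d = 144 mm

σ_allow = σ_y/n = 201/2.93 = 68.60 MPa.
For a solid shaft σ_b = 32M/(πd³) and τ = 16T/(πd³), so the von Mises stress is σ' = (16/πd³)·√(4M²+3T²).
√(4M²+3T²) = √(4×(1.390×10^7)² + 3×(1.660×10^7)²) = 3.999×10^7 N·mm.
d³ = 16×3.999×10^7/(π×68.60) = 2.969×10^6 mm³.
d = 143.7 mm.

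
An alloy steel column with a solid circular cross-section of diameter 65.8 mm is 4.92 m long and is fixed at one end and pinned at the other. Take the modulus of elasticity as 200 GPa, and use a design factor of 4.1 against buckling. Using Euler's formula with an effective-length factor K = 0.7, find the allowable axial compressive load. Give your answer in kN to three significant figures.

I = πd⁴/64 = π×65.8⁴/64 = 920200 mm⁴.
Effective length L_e = KL = 0.7×4.92 m = 3444 mm.
Euler critical load P_cr = π²EI/L_e² = π²×200000×920200/3444² = 153100 N.
P_allow = P_cr/n = 153100/4.1 = 37350 N.

P_allow = 37.4 kN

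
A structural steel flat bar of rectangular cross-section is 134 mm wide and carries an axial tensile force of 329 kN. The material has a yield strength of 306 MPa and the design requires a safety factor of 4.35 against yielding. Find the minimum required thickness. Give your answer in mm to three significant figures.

t = 34.9 mm

σ_allow = 306/4.35 = 70.34 MPa.
Required area A = F/σ_allow = 329000/70.34 = 4677 mm².
t = A/w = 4677/134 = 34.90 mm.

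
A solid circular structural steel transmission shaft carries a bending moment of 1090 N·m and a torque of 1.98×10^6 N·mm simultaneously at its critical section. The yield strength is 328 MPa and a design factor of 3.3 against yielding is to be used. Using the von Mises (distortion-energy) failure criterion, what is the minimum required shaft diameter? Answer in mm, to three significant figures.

σ_allow = σ_y/n = 328/3.3 = 99.39 MPa.
For a solid shaft σ_b = 32M/(πd³) and τ = 16T/(πd³), so the von Mises stress is σ' = (16/πd³)·√(4M²+3T²).
√(4M²+3T²) = √(4×(1.090×10^6)² + 3×(1.980×10^6)²) = 4.064×10^6 N·mm.
d³ = 16×4.064×10^6/(π×99.39) = 208200 mm³.
d = 59.27 mm.

d = 59.3 mm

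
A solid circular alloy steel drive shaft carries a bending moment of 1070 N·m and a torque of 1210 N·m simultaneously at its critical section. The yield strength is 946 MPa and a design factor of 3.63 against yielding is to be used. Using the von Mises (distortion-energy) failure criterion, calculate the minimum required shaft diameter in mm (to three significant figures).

d = 38.8 mm

σ_allow = σ_y/n = 946/3.63 = 260.6 MPa.
For a solid shaft σ_b = 32M/(πd³) and τ = 16T/(πd³), so the von Mises stress is σ' = (16/πd³)·√(4M²+3T²).
√(4M²+3T²) = √(4×(1.070×10^6)² + 3×(1.210×10^6)²) = 2.995×10^6 N·mm.
d³ = 16×2.995×10^6/(π×260.6) = 58540 mm³.
d = 38.83 mm.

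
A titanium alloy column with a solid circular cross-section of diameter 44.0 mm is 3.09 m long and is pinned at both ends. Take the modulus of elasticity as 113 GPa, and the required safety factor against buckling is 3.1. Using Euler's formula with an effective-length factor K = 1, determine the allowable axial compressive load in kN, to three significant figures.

P_allow = 6.93 kN

I = πd⁴/64 = π×44.0⁴/64 = 184000 mm⁴.
Effective length L_e = KL = 1×3.09 m = 3090 mm.
Euler critical load P_cr = π²EI/L_e² = π²×113000×184000/3090² = 21490 N.
P_allow = P_cr/n = 21490/3.1 = 6932 N.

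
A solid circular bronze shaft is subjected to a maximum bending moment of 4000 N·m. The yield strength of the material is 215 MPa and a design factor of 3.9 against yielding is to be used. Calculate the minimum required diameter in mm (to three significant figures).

d = 90.4 mm

σ_allow = 215/3.9 = 55.13 MPa.
For a solid circular section σ = 32M/(πd³), so d³ = 32M/(π σ_allow) = 32×4000000/(π×55.13) = 739100 mm³.
d = 90.41 mm.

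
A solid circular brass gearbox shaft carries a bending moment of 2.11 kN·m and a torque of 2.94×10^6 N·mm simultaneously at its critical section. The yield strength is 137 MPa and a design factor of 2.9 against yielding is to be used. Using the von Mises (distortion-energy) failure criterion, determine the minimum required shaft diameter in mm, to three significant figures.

σ_allow = σ_y/n = 137/2.9 = 47.24 MPa.
For a solid shaft σ_b = 32M/(πd³) and τ = 16T/(πd³), so the von Mises stress is σ' = (16/πd³)·√(4M²+3T²).
√(4M²+3T²) = √(4×(2.110×10^6)² + 3×(2.940×10^6)²) = 6.614×10^6 N·mm.
d³ = 16×6.614×10^6/(π×47.24) = 713000 mm³.
d = 89.34 mm.

d = 89.3 mm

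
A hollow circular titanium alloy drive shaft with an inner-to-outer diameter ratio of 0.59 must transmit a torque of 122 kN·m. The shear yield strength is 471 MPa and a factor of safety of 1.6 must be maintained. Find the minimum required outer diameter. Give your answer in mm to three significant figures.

τ_allow = 471/1.6 = 294.4 MPa.
For a hollow shaft τ = 16T/[πd_o³(1−k⁴)] with k = 0.59, so 1−k⁴ = 0.8788.
d_o³ = 16T/[π τ_allow (1−k⁴)] = 16×1.2200×10^8/(π×294.4×0.8788) = 2.402×10^6 mm³.
d_o = 133.9 mm.

d_o = 134 mm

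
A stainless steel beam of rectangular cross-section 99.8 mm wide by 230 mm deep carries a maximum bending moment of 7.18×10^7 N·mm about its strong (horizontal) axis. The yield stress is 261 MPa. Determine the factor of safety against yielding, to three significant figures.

Section modulus S = bh²/6 = 99.8×230²/6 = 879900 mm³.
σ = M/S = 7.1800×10^7/879900 = 81.60 MPa.
n = 261/81.60 = 3.199.

n = 3.20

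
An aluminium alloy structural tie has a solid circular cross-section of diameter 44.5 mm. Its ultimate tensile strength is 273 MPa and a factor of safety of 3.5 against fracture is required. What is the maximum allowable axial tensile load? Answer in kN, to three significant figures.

F_allow = 121 kN

σ_allow = 273/3.5 = 78.00 MPa.
A = πd²/4 = π×44.5²/4 = 1555 mm².
F_allow = σ_allow × A = 78.00×1555 = 121300 N.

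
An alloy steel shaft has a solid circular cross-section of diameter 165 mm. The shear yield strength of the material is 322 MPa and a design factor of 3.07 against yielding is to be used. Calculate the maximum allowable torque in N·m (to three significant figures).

τ_allow = 322/3.07 = 104.9 MPa.
For a solid shaft T_allow = τ_allow·πd³/16; πd³/16 = π×165³/16 = 882000 mm³.
T_allow = 104.9×882000 = 9.251×10^7 N·mm = 92510 N·m.

T_allow = 92500 N·m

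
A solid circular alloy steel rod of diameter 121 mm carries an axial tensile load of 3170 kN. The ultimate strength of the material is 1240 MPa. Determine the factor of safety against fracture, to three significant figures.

n = 4.50

A = πd²/4 = 11500 mm².
σ = F/A = 3170000/11500 = 275.7 MPa.
n = 1240/275.7 = 4.498.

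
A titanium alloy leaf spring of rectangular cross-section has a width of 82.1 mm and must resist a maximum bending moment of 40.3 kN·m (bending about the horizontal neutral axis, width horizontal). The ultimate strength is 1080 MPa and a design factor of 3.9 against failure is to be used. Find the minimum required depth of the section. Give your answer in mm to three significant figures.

σ_allow = 1080/3.9 = 276.9 MPa.
For a rectangular section σ = 6M/(bh²), so h² = 6M/(b σ_allow) = 6×4.0300×10^7/(82.1×276.9) = 10640 mm².
h = 103.1 mm.

h = 103 mm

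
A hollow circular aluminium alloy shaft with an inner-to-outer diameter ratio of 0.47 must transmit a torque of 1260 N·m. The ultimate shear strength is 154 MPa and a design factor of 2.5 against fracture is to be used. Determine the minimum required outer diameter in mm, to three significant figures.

τ_allow = 154/2.5 = 61.60 MPa.
For a hollow shaft τ = 16T/[πd_o³(1−k⁴)] with k = 0.47, so 1−k⁴ = 0.9512.
d_o³ = 16T/[π τ_allow (1−k⁴)] = 16×1260000/(π×61.60×0.9512) = 109500 mm³.
d_o = 47.84 mm.

d_o = 47.8 mm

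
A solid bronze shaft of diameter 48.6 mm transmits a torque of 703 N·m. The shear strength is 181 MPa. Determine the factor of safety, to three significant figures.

n = 5.80

τ = 16T/(πd³) = 16×703000/(π×48.6³) = 31.19 MPa.
n = τ_limit/τ = 181/31.19 = 5.803.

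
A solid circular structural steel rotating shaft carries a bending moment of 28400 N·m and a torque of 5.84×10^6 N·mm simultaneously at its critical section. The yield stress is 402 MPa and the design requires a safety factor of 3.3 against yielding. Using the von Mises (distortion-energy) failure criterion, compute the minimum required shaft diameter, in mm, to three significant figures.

d = 134 mm

σ_allow = σ_y/n = 402/3.3 = 121.8 MPa.
For a solid shaft σ_b = 32M/(πd³) and τ = 16T/(πd³), so the von Mises stress is σ' = (16/πd³)·√(4M²+3T²).
√(4M²+3T²) = √(4×(2.840×10^7)² + 3×(5.840×10^6)²) = 5.769×10^7 N·mm.
d³ = 16×5.769×10^7/(π×121.8) = 2.412×10^6 mm³.
d = 134.1 mm.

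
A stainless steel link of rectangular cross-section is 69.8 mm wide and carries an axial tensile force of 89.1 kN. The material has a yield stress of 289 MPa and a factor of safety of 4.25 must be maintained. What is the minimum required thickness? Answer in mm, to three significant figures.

t = 18.8 mm

σ_allow = 289/4.25 = 68.00 MPa.
Required area A = F/σ_allow = 89100/68.00 = 1310 mm².
t = A/w = 1310/69.8 = 18.77 mm.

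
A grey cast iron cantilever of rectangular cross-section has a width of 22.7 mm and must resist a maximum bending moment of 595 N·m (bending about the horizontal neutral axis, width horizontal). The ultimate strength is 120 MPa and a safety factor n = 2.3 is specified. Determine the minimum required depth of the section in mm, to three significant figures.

σ_allow = 120/2.3 = 52.17 MPa.
For a rectangular section σ = 6M/(bh²), so h² = 6M/(b σ_allow) = 6×595000/(22.7×52.17) = 3014 mm².
h = 54.90 mm.

h = 54.9 mm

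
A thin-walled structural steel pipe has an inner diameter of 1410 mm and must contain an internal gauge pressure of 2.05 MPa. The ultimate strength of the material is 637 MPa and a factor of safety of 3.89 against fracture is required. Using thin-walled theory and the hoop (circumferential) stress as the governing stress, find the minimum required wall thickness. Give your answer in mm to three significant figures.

t = 8.83 mm

σ_allow = 637/3.89 = 163.8 MPa.
Hoop stress σ_h = pD/(2t), so t = pD/(2σ_allow) = 2.05×1410/(2×163.8) = 8.826 mm.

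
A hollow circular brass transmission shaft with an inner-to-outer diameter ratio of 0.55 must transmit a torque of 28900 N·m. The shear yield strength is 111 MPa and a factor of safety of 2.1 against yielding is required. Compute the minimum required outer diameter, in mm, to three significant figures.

d_o = 145 mm

τ_allow = 111/2.1 = 52.86 MPa.
For a hollow shaft τ = 16T/[πd_o³(1−k⁴)] with k = 0.55, so 1−k⁴ = 0.9085.
d_o³ = 16T/[π τ_allow (1−k⁴)] = 16×2.8900×10^7/(π×52.86×0.9085) = 3.065×10^6 mm³.
d_o = 145.3 mm.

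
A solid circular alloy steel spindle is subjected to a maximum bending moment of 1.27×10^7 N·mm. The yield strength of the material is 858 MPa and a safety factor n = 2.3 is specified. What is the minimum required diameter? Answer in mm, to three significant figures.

σ_allow = 858/2.3 = 373.0 MPa.
For a solid circular section σ = 32M/(πd³), so d³ = 32M/(π σ_allow) = 32×1.2700×10^7/(π×373.0) = 346800 mm³.
d = 70.26 mm.

d = 70.3 mm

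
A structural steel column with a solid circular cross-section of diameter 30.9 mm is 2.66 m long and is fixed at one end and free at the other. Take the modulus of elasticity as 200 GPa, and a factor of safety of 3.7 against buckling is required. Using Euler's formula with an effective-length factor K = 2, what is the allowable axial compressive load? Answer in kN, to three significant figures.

I = πd⁴/64 = π×30.9⁴/64 = 44750 mm⁴.
Effective length L_e = KL = 2×2.66 m = 5320 mm.
Euler critical load P_cr = π²EI/L_e² = π²×200000×44750/5320² = 3121 N.
P_allow = P_cr/n = 3121/3.7 = 843.5 N.

P_allow = 0.844 kN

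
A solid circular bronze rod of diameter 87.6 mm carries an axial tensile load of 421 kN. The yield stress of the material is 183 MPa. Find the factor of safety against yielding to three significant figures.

n = 2.62

A = πd²/4 = 6027 mm².
σ = F/A = 421000/6027 = 69.85 MPa.
n = 183/69.85 = 2.620.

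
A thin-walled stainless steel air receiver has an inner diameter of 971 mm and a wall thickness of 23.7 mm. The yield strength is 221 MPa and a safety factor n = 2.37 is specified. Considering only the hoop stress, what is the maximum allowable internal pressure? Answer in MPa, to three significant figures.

p_allow = 4.55 MPa

σ_allow = 221/2.37 = 93.25 MPa.
σ_h = pD/(2t) → p_allow = 2σ_allow t/D = 2×93.25×23.7/971 = 4.552 MPa.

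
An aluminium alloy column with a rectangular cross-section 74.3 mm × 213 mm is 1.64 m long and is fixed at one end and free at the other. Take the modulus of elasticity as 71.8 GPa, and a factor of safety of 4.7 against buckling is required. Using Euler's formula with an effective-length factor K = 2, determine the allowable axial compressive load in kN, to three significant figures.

P_allow = 102 kN

Buckling occurs about the weak axis: I_min = h·b³/12 = 213×74.3³/12 = 7.281×10^6 mm⁴ (b = 74.3 mm is the smaller dimension).
Effective length L_e = KL = 2×1.64 m = 3280 mm.
Euler critical load P_cr = π²EI/L_e² = π²×71800×7.281×10^6/3280² = 479600 N.
P_allow = P_cr/n = 479600/4.7 = 102000 N.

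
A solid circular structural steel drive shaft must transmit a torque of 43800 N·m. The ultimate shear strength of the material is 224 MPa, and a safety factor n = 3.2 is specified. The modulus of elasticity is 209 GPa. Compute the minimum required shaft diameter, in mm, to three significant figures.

Allowable shear stress τ_allow = 224/3.2 = 70.00 MPa.
For a solid shaft τ = 16T/(πd³), so d³ = 16T/(π τ_allow) = 16×4.3800×10^7/(π×70.00) = 3.187×10^6 mm³.
d = (3.187×10^6)^(1/3) = 147.2 mm.

d = 147 mm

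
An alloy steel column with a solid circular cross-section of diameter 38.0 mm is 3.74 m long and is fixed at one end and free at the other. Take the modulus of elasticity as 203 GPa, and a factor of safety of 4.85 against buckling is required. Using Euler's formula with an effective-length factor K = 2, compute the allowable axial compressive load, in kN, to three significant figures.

P_allow = 0.756 kN

I = πd⁴/64 = π×38.0⁴/64 = 102400 mm⁴.
Effective length L_e = KL = 2×3.74 m = 7480 mm.
Euler critical load P_cr = π²EI/L_e² = π²×203000×102400/7480² = 3665 N.
P_allow = P_cr/n = 3665/4.85 = 755.7 N.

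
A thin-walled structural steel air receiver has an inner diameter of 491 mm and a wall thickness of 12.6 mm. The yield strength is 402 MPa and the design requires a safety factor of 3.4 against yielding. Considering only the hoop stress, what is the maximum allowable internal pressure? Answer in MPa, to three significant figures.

σ_allow = 402/3.4 = 118.2 MPa.
σ_h = pD/(2t) → p_allow = 2σ_allow t/D = 2×118.2×12.6/491 = 6.068 MPa.

p_allow = 6.07 MPa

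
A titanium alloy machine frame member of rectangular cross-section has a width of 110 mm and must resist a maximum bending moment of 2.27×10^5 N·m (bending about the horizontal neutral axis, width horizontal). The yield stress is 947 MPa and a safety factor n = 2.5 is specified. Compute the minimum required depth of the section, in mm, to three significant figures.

h = 181 mm

σ_allow = 947/2.5 = 378.8 MPa.
For a rectangular section σ = 6M/(bh²), so h² = 6M/(b σ_allow) = 6×2.2700×10^8/(110×378.8) = 32690 mm².
h = 180.8 mm.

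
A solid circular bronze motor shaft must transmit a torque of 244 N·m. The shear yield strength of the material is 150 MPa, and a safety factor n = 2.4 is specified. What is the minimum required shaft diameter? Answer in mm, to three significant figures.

d = 27.1 mm

Allowable shear stress τ_allow = 150/2.4 = 62.50 MPa.
For a solid shaft τ = 16T/(πd³), so d³ = 16T/(π τ_allow) = 16×244000/(π×62.50) = 19880 mm³.
d = (19880)^(1/3) = 27.09 mm.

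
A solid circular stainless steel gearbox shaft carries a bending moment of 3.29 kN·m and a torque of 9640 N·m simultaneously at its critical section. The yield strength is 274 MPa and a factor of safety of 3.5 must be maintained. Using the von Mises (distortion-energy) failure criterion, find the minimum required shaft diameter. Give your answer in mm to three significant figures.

d = 105 mm

σ_allow = σ_y/n = 274/3.5 = 78.29 MPa.
For a solid shaft σ_b = 32M/(πd³) and τ = 16T/(πd³), so the von Mises stress is σ' = (16/πd³)·√(4M²+3T²).
√(4M²+3T²) = √(4×(3.290×10^6)² + 3×(9.640×10^6)²) = 1.795×10^7 N·mm.
d³ = 16×1.795×10^7/(π×78.29) = 1.168×10^6 mm³.
d = 105.3 mm.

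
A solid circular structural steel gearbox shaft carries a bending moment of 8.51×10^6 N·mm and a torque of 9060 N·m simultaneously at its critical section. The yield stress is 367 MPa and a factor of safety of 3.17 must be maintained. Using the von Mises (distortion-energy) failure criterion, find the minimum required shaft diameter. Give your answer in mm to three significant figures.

σ_allow = σ_y/n = 367/3.17 = 115.8 MPa.
For a solid shaft σ_b = 32M/(πd³) and τ = 16T/(πd³), so the von Mises stress is σ' = (16/πd³)·√(4M²+3T²).
√(4M²+3T²) = √(4×(8.510×10^6)² + 3×(9.060×10^6)²) = 2.315×10^7 N·mm.
d³ = 16×2.315×10^7/(π×115.8) = 1.018×10^6 mm³.
d = 100.6 mm.

d = 101 mm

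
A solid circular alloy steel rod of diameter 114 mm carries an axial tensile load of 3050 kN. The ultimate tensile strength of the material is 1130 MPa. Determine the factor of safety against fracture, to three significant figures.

A = πd²/4 = 10210 mm².
σ = F/A = 3050000/10210 = 298.8 MPa.
n = 1130/298.8 = 3.782.

n = 3.78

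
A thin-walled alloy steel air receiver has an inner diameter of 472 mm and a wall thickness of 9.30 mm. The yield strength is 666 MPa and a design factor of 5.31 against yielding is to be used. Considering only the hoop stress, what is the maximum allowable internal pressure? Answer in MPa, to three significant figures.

σ_allow = 666/5.31 = 125.4 MPa.
σ_h = pD/(2t) → p_allow = 2σ_allow t/D = 2×125.4×9.30/472 = 4.943 MPa.

p_allow = 4.94 MPa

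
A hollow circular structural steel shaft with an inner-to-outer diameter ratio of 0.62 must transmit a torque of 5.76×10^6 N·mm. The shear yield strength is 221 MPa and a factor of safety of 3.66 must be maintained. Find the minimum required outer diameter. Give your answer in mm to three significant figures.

d_o = 82.9 mm

τ_allow = 221/3.66 = 60.38 MPa.
For a hollow shaft τ = 16T/[πd_o³(1−k⁴)] with k = 0.62, so 1−k⁴ = 0.8522.
d_o³ = 16T/[π τ_allow (1−k⁴)] = 16×5760000/(π×60.38×0.8522) = 570100 mm³.
d_o = 82.92 mm.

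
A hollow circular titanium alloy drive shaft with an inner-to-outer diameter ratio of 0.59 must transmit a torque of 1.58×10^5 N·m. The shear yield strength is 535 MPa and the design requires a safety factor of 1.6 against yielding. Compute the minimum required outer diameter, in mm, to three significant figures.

d_o = 140 mm

τ_allow = 535/1.6 = 334.4 MPa.
For a hollow shaft τ = 16T/[πd_o³(1−k⁴)] with k = 0.59, so 1−k⁴ = 0.8788.
d_o³ = 16T/[π τ_allow (1−k⁴)] = 16×1.5800×10^8/(π×334.4×0.8788) = 2.738×10^6 mm³.
d_o = 139.9 mm.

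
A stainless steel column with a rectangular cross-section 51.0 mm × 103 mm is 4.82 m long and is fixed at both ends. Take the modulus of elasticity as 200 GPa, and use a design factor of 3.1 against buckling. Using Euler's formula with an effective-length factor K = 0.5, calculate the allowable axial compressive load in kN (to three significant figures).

Buckling occurs about the weak axis: I_min = h·b³/12 = 103×51.0³/12 = 1.139×10^6 mm⁴ (b = 51.0 mm is the smaller dimension).
Effective length L_e = KL = 0.5×4.82 m = 2410 mm.
Euler critical load P_cr = π²EI/L_e² = π²×200000×1.139×10^6/2410² = 387000 N.
P_allow = P_cr/n = 387000/3.1 = 124800 N.

P_allow = 125 kN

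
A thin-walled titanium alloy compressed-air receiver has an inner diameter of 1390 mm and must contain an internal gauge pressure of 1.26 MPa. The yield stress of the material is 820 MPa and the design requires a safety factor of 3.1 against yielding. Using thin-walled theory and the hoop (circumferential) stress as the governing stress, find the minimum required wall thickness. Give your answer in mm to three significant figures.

σ_allow = 820/3.1 = 264.5 MPa.
Hoop stress σ_h = pD/(2t), so t = pD/(2σ_allow) = 1.26×1390/(2×264.5) = 3.311 mm.

t = 3.31 mm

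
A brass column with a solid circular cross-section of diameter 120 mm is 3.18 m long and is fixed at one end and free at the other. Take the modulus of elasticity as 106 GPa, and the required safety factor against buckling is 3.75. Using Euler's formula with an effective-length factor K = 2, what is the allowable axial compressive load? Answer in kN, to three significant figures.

I = πd⁴/64 = π×120⁴/64 = 1.018×10^7 mm⁴.
Effective length L_e = KL = 2×3.18 m = 6360 mm.
Euler critical load P_cr = π²EI/L_e² = π²×106000×1.018×10^7/6360² = 263300 N.
P_allow = P_cr/n = 263300/3.75 = 70200 N.

P_allow = 70.2 kN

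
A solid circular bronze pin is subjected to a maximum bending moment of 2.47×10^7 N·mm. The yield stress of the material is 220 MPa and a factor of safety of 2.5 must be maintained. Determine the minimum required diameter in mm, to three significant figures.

d = 142 mm

σ_allow = 220/2.5 = 88.00 MPa.
For a solid circular section σ = 32M/(πd³), so d³ = 32M/(π σ_allow) = 32×2.4700×10^7/(π×88.00) = 2.859×10^6 mm³.
d = 141.9 mm.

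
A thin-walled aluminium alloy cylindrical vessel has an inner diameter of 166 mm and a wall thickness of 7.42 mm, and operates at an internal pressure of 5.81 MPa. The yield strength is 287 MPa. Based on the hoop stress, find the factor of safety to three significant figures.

σ_h = pD/(2t) = 5.81×166/(2×7.42) = 64.99 MPa.
n = 287/64.99 = 4.416.

n = 4.42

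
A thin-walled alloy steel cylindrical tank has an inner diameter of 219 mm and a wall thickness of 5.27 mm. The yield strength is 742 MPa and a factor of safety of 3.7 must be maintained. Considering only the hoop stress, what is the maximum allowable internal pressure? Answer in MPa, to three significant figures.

p_allow = 9.65 MPa

σ_allow = 742/3.7 = 200.5 MPa.
σ_h = pD/(2t) → p_allow = 2σ_allow t/D = 2×200.5×5.27/219 = 9.652 MPa.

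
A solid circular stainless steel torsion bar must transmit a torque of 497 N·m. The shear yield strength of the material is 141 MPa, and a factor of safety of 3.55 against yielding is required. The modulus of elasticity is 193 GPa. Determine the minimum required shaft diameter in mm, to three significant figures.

d = 39.9 mm

Allowable shear stress τ_allow = 141/3.55 = 39.72 MPa.
For a solid shaft τ = 16T/(πd³), so d³ = 16T/(π τ_allow) = 16×497000/(π×39.72) = 63730 mm³.
d = (63730)^(1/3) = 39.94 mm.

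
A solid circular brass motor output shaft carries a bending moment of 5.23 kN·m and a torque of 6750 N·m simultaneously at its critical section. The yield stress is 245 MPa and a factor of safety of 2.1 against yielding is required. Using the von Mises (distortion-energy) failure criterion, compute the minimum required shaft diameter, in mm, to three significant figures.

σ_allow = σ_y/n = 245/2.1 = 116.7 MPa.
For a solid shaft σ_b = 32M/(πd³) and τ = 16T/(πd³), so the von Mises stress is σ' = (16/πd³)·√(4M²+3T²).
√(4M²+3T²) = √(4×(5.230×10^6)² + 3×(6.750×10^6)²) = 1.569×10^7 N·mm.
d³ = 16×1.569×10^7/(π×116.7) = 684800 mm³.
d = 88.14 mm.

d = 88.1 mm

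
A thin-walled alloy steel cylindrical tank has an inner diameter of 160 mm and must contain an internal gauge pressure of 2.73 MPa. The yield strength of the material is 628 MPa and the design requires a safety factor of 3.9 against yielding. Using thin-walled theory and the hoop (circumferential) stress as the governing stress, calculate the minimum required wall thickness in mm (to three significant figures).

t = 1.36 mm

σ_allow = 628/3.9 = 161.0 MPa.
Hoop stress σ_h = pD/(2t), so t = pD/(2σ_allow) = 2.73×160/(2×161.0) = 1.356 mm.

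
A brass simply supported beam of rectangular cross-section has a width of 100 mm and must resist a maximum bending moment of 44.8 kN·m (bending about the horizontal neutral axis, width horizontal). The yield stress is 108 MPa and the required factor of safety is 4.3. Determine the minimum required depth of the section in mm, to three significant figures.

σ_allow = 108/4.3 = 25.12 MPa.
For a rectangular section σ = 6M/(bh²), so h² = 6M/(b σ_allow) = 6×4.4800×10^7/(100×25.12) = 107000 mm².
h = 327.1 mm.

h = 327 mm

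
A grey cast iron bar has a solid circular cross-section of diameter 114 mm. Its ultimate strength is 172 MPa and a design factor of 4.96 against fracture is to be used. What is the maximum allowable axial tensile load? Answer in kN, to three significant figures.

σ_allow = 172/4.96 = 34.68 MPa.
A = πd²/4 = π×114²/4 = 10210 mm².
F_allow = σ_allow × A = 34.68×10210 = 354000 N.

F_allow = 354 kN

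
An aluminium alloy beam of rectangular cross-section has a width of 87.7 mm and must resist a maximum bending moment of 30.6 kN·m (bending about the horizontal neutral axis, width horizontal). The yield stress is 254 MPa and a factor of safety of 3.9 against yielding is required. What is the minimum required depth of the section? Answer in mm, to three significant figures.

σ_allow = 254/3.9 = 65.13 MPa.
For a rectangular section σ = 6M/(bh²), so h² = 6M/(b σ_allow) = 6×3.0600×10^7/(87.7×65.13) = 32140 mm².
h = 179.3 mm.

h = 179 mm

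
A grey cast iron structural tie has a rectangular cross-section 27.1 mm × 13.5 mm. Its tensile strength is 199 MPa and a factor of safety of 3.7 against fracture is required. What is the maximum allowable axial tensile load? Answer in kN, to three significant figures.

F_allow = 19.7 kN

σ_allow = 199/3.7 = 53.78 MPa.
A = 27.1×13.5 = 365.9 mm².
F_allow = σ_allow × A = 53.78×365.9 = 19680 N.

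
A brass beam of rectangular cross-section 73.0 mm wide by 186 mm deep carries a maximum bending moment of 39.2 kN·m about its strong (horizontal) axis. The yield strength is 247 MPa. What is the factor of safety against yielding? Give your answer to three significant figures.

n = 2.65

Section modulus S = bh²/6 = 73.0×186²/6 = 420900 mm³.
σ = M/S = 3.9200×10^7/420900 = 93.13 MPa.
n = 247/93.13 = 2.652.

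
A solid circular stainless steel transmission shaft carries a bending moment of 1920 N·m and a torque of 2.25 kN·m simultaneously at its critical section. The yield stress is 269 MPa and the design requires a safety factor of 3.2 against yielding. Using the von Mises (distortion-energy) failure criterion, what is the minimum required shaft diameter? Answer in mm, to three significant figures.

d = 69.2 mm

σ_allow = σ_y/n = 269/3.2 = 84.06 MPa.
For a solid shaft σ_b = 32M/(πd³) and τ = 16T/(πd³), so the von Mises stress is σ' = (16/πd³)·√(4M²+3T²).
√(4M²+3T²) = √(4×(1.920×10^6)² + 3×(2.250×10^6)²) = 5.471×10^6 N·mm.
d³ = 16×5.471×10^6/(π×84.06) = 331500 mm³.
d = 69.21 mm.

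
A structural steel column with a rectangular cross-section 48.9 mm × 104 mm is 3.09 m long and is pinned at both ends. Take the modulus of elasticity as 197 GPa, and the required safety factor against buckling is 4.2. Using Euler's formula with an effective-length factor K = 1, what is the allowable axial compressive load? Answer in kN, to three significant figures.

Buckling occurs about the weak axis: I_min = h·b³/12 = 104×48.9³/12 = 1.013×10^6 mm⁴ (b = 48.9 mm is the smaller dimension).
Effective length L_e = KL = 1×3.09 m = 3090 mm.
Euler critical load P_cr = π²EI/L_e² = π²×197000×1.013×10^6/3090² = 206400 N.
P_allow = P_cr/n = 206400/4.2 = 49130 N.

P_allow = 49.1 kN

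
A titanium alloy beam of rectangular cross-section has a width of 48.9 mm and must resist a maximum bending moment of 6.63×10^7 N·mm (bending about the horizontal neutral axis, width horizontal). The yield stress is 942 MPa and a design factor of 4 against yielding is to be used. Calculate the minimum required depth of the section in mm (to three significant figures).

σ_allow = 942/4 = 235.5 MPa.
For a rectangular section σ = 6M/(bh²), so h² = 6M/(b σ_allow) = 6×6.6300×10^7/(48.9×235.5) = 34540 mm².
h = 185.9 mm.

h = 186 mm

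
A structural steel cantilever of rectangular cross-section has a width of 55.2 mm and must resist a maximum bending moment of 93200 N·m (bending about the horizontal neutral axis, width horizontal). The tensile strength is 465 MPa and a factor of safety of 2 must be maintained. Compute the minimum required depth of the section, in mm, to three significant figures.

h = 209 mm

σ_allow = 465/2 = 232.5 MPa.
For a rectangular section σ = 6M/(bh²), so h² = 6M/(b σ_allow) = 6×9.3200×10^7/(55.2×232.5) = 43570 mm².
h = 208.7 mm.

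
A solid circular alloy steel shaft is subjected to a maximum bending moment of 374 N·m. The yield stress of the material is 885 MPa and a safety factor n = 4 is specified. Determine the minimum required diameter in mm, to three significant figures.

σ_allow = 885/4 = 221.2 MPa.
For a solid circular section σ = 32M/(πd³), so d³ = 32M/(π σ_allow) = 32×374000/(π×221.2) = 17220 mm³.
d = 25.82 mm.

d = 25.8 mm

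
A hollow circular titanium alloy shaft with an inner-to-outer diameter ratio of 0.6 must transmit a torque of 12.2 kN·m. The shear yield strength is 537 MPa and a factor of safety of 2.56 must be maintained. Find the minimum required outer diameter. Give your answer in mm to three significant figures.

d_o = 69.8 mm

τ_allow = 537/2.56 = 209.8 MPa.
For a hollow shaft τ = 16T/[πd_o³(1−k⁴)] with k = 0.6, so 1−k⁴ = 0.8704.
d_o³ = 16T/[π τ_allow (1−k⁴)] = 16×1.2200×10^7/(π×209.8×0.8704) = 340300 mm³.
d_o = 69.82 mm.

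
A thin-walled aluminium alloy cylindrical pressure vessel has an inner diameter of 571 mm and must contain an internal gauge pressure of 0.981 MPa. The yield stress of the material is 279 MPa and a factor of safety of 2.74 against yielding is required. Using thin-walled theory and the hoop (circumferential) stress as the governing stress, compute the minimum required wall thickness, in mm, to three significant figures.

σ_allow = 279/2.74 = 101.8 MPa.
Hoop stress σ_h = pD/(2t), so t = pD/(2σ_allow) = 0.981×571/(2×101.8) = 2.751 mm.

t = 2.75 mm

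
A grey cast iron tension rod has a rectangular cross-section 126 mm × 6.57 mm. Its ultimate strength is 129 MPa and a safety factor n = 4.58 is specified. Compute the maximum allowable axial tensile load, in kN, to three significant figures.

σ_allow = 129/4.58 = 28.17 MPa.
A = 126×6.57 = 827.8 mm².
F_allow = σ_allow × A = 28.17×827.8 = 23320 N.

F_allow = 23.3 kN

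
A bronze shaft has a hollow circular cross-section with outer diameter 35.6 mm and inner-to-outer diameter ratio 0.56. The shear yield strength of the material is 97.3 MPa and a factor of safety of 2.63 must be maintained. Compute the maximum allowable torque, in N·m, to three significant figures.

T_allow = 296 N·m

τ_allow = 97.3/2.63 = 37.00 MPa.
For a hollow shaft T_allow = τ_allow·πd_o³(1−k⁴)/16 with 1−k⁴ = 0.9017, so πd_o³(1−k⁴)/16 = 7988 mm³.
T_allow = 37.00×7988 = 295500 N·mm = 295.5 N·m.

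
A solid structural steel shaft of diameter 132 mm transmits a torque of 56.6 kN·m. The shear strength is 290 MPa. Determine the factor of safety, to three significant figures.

τ = 16T/(πd³) = 16×5.6600×10^7/(π×132³) = 125.3 MPa.
n = τ_limit/τ = 290/125.3 = 2.314.

n = 2.31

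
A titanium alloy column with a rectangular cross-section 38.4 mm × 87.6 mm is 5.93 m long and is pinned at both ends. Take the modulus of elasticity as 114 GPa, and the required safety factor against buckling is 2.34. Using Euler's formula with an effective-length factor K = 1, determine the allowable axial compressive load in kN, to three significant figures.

P_allow = 5.65 kN

Buckling occurs about the weak axis: I_min = h·b³/12 = 87.6×38.4³/12 = 413300 mm⁴ (b = 38.4 mm is the smaller dimension).
Effective length L_e = KL = 1×5.93 m = 5930 mm.
Euler critical load P_cr = π²EI/L_e² = π²×114000×413300/5930² = 13230 N.
P_allow = P_cr/n = 13230/2.34 = 5652 N.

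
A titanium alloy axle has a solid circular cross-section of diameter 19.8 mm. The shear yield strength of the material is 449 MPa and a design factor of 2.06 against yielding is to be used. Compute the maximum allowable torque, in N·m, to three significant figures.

T_allow = 332 N·m

τ_allow = 449/2.06 = 218.0 MPa.
For a solid shaft T_allow = τ_allow·πd³/16; πd³/16 = π×19.8³/16 = 1524 mm³.
T_allow = 218.0×1524 = 332200 N·mm = 332.2 N·m.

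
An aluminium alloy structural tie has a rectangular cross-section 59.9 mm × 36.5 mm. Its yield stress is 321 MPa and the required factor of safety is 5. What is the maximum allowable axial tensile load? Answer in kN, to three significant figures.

σ_allow = 321/5 = 64.20 MPa.
A = 59.9×36.5 = 2186 mm².
F_allow = σ_allow × A = 64.20×2186 = 140400 N.

F_allow = 140 kN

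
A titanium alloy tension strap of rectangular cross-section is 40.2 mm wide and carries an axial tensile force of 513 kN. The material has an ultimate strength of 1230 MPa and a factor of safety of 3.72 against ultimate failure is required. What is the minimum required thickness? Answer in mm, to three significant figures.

σ_allow = 1230/3.72 = 330.6 MPa.
Required area A = F/σ_allow = 513000/330.6 = 1552 mm².
t = A/w = 1552/40.2 = 38.59 mm.

t = 38.6 mm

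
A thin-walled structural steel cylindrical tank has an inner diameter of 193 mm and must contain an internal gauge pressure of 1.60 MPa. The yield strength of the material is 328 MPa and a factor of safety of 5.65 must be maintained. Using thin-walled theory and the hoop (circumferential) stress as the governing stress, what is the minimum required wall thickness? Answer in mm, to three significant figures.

σ_allow = 328/5.65 = 58.05 MPa.
Hoop stress σ_h = pD/(2t), so t = pD/(2σ_allow) = 1.60×193/(2×58.05) = 2.660 mm.

t = 2.66 mm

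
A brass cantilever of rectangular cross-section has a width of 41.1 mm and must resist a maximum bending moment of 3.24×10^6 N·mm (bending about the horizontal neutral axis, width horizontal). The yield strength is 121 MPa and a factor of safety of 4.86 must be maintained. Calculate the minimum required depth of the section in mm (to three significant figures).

σ_allow = 121/4.86 = 24.90 MPa.
For a rectangular section σ = 6M/(bh²), so h² = 6M/(b σ_allow) = 6×3240000/(41.1×24.90) = 19000 mm².
h = 137.8 mm.

h = 138 mm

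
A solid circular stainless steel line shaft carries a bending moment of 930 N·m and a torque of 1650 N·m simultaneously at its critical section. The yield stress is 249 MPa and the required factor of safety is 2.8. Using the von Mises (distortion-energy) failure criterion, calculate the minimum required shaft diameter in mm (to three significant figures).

d = 58.0 mm

σ_allow = σ_y/n = 249/2.8 = 88.93 MPa.
For a solid shaft σ_b = 32M/(πd³) and τ = 16T/(πd³), so the von Mises stress is σ' = (16/πd³)·√(4M²+3T²).
√(4M²+3T²) = √(4×(930000)² + 3×(1.650×10^6)²) = 3.410×10^6 N·mm.
d³ = 16×3.410×10^6/(π×88.93) = 195300 mm³.
d = 58.02 mm.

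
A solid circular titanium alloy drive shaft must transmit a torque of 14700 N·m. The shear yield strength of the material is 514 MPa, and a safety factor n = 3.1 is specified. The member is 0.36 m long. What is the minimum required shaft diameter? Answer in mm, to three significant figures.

d = 76.7 mm

Allowable shear stress τ_allow = 514/3.1 = 165.8 MPa.
For a solid shaft τ = 16T/(πd³), so d³ = 16T/(π τ_allow) = 16×1.4700×10^7/(π×165.8) = 451500 mm³.
d = (451500)^(1/3) = 76.72 mm.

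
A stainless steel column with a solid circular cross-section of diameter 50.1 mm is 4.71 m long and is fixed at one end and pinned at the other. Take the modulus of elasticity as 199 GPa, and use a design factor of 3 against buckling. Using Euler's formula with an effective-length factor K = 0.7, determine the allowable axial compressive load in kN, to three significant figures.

P_allow = 18.6 kN

I = πd⁴/64 = π×50.1⁴/64 = 309300 mm⁴.
Effective length L_e = KL = 0.7×4.71 m = 3297 mm.
Euler critical load P_cr = π²EI/L_e² = π²×199000×309300/3297² = 55880 N.
P_allow = P_cr/n = 55880/3 = 18630 N.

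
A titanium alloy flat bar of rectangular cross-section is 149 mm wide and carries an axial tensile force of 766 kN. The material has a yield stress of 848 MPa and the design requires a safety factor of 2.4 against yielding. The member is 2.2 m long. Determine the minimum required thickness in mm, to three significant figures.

t = 14.5 mm

σ_allow = 848/2.4 = 353.3 MPa.
Required area A = F/σ_allow = 766000/353.3 = 2168 mm².
t = A/w = 2168/149 = 14.55 mm.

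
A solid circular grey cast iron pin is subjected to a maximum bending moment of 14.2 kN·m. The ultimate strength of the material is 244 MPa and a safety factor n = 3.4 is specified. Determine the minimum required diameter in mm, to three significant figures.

d = 126 mm

σ_allow = 244/3.4 = 71.76 MPa.
For a solid circular section σ = 32M/(πd³), so d³ = 32M/(π σ_allow) = 32×1.4200×10^7/(π×71.76) = 2.015×10^6 mm³.
d = 126.3 mm.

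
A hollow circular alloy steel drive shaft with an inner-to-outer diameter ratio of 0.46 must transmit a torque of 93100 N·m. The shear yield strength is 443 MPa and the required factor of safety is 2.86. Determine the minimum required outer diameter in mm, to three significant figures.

τ_allow = 443/2.86 = 154.9 MPa.
For a hollow shaft τ = 16T/[πd_o³(1−k⁴)] with k = 0.46, so 1−k⁴ = 0.9552.
d_o³ = 16T/[π τ_allow (1−k⁴)] = 16×9.3100×10^7/(π×154.9×0.9552) = 3.205×10^6 mm³.
d_o = 147.4 mm.

d_o = 147 mm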